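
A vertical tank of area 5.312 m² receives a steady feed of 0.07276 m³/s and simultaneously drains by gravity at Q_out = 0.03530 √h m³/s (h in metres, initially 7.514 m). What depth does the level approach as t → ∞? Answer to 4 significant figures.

Level balance: A dh/dt = 0.07276 − 0.03530 √h. Setting dh/dt = 0:
Q_in = 0.03530 √h_ss ⇒ √h_ss = 0.07276/0.03530 = 2.06119.
h_ss = 2.06119² = 4.24850 m. (Since h₀ = 7.514 m > h_ss, the level will fall toward this value.)

4.249 m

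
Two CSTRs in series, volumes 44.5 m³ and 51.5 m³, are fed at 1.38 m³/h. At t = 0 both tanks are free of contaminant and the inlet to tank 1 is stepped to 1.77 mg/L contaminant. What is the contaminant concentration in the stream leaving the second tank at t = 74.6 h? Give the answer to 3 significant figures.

Time constants: τᵢ = Vᵢ/Q for each well-mixed tank.
τ₁ = 44.5/1.38 = 32.246 h; τ₂ = 51.5/1.38 = 37.319 h.
Solving the cascade with C₁(0)=C₂(0)=0 gives C₂(t) = C_in[1 − (τ₁ e^(−t/τ₁) − τ₂ e^(−t/τ₂))/(τ₁ − τ₂)].
At t = 74.6: e^(−t/τ₁) = 0.098921, e^(−t/τ₂) = 0.13547.
C₂ = 1.77·[1 − (32.246·0.098921 − 37.319·0.13547)/(-5.0725)] = 1.77·0.63217 = 1.1189 mg/L.

1.12 mg/L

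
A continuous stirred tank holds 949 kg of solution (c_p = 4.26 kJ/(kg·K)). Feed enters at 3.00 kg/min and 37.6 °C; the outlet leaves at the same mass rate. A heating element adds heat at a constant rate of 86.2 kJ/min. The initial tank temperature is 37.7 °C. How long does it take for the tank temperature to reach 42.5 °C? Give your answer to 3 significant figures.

M c_p dT/dt = ṁ c_p (T_in − T) + Q̇.
τ = M/ṁ = 316.33 min; T_ss = T_in + Q̇/(ṁ c_p) = 44.345 °C.
T(t) = T_ss + (T₀ − T_ss) e^(−t/τ). Set T = 42.5:
e^(−t/τ) = (42.5 − 44.345)/(37.7 − 44.345) = 0.27764
t = −316.33 · ln(0.27764) = 405.36 min.

405 min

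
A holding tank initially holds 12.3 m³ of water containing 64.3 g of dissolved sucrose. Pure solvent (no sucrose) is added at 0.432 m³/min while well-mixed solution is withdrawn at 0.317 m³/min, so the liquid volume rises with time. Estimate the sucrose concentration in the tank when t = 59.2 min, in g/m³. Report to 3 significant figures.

Let m(t) be the amount of sucrose. Volume: V(t) = V₀ + (Q_in − Q_out) t = 12.3 + 0.11500 t; V(59.2) = 19.108 m³.
Solute balance: dm/dt = 0 − Q_out C = −Q_out m/V(t).
Separate: dm/m = −Q_out dt/V(t) ⇒ ln(m/m₀) = −(Q_out/(Q_in−Q_out)) ln(V/V₀).
m = m₀ (V₀/V)^(Q_out/(Q_in−Q_out)) = 64.3 × (12.3/19.108)^(2.7565) = 19.092 g.
C = m/V = 19.092/19.108 = 0.99918 g/m³.

0.999 g/m³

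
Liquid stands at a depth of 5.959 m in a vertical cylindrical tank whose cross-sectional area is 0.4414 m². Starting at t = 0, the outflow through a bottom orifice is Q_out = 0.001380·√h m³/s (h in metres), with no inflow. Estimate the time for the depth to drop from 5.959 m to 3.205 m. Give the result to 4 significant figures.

Mass balance (ρ constant): A dh/dt = −0.001380 √h.
This is separable: 2 d(√h)/dt = −0.001380/A, so √h = √h₀ − (0.001380/(2A)) t.
t = 2A(√h₀ − √h)/0.001380 = 2·0.4414·(√5.959 − √3.205)/0.001380
  = 0.882800 × (2.44111 − 1.79025) / 0.001380 = 416.359 s.

416.4 s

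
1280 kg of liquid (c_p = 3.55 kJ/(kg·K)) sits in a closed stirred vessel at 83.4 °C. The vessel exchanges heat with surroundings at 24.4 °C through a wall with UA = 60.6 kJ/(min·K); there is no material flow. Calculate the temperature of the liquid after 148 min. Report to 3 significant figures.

First-law balance (no shaft work): M c_p dT/dt = −UA(T − T_amb).
dT/dt = (T_ss − T)/τ with T_ss = T_amb = 24.400 °C, τ = M c_p/UA = 1280·3.55/60.6 = 74.983 min.
Solution: T(t) = T_ss + (T₀ − T_ss) e^(−t/τ).
T(148) = 24.400 + (59.000)·0.13893 = 32.597 °C.

32.6 °C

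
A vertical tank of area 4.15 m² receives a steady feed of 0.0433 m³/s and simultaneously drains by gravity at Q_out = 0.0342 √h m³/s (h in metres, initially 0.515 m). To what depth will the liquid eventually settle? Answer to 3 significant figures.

A dh/dt = Q_in − 0.0342 √h. Steady state requires inflow = outflow:
Q_in = 0.0342 √h_ss ⇒ √h_ss = 0.0433/0.0342 = 1.2661.
h_ss = 1.2661² = 1.6030 m. (Since h₀ = 0.515 m < h_ss, the level will rise toward this value.)

1.60 m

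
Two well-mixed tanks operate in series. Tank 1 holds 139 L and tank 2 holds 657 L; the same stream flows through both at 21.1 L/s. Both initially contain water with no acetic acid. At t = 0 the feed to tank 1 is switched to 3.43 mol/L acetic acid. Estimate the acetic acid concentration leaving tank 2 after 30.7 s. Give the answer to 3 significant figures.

1.82 mol/L

Time constants: τᵢ = Vᵢ/Q for each well-mixed tank.
τ₁ = 139/21.1 = 6.5877 s; τ₂ = 657/21.1 = 31.137 s.
Solving the cascade with C₁(0)=C₂(0)=0 gives C₂(t) = C_in[1 − (τ₁ e^(−t/τ₁) − τ₂ e^(−t/τ₂))/(τ₁ − τ₂)].
At t = 30.7: e^(−t/τ₁) = 0.0094644, e^(−t/τ₂) = 0.37308.
C₂ = 3.43·[1 − (6.5877·0.0094644 − 31.137·0.37308)/(-24.550)] = 3.43·0.52934 = 1.8156 mol/L.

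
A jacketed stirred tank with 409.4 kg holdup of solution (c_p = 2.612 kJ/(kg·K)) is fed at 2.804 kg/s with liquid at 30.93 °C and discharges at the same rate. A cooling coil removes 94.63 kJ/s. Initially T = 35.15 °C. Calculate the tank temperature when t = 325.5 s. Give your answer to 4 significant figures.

Energy balance: M c_p dT/dt = ṁ c_p (T_in − T) − 94.63.
τ = M/ṁ = 146.006 s; T_ss = T_in − Q̇/(ṁ c_p) = 30.93 − 94.63/(2.804·2.612) = 18.0095 °C.
Solution: T(t) = T_ss + (T₀ − T_ss) e^(−t/τ).
T(325.5) = 18.0095 + (17.1405)·e^(−325.5/146.006) = 18.0095 + (17.1405)·0.107597 = 19.8538 °C.

19.85 °C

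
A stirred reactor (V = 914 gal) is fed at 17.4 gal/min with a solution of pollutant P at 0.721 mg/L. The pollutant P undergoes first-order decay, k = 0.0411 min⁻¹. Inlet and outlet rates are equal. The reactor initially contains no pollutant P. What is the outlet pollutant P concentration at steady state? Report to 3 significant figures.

0.228 mg/L

V dC/dt = Q(C_in − C) − k V C.
Steady state (dC/dt = 0): C_ss = Q C_in/(Q + kV) = C_in/(1 + kV/Q).
C_ss = 17.4·0.721/(17.4 + 0.0411·914) = 12.545/54.965 = 0.22824 mg/L.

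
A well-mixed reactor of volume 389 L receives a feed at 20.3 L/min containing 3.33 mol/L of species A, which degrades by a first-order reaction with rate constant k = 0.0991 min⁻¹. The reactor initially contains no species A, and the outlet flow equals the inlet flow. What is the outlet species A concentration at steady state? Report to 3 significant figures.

Accumulation = in − out − consumed: V dC/dt = Q C_in − Q C − k V C.
At steady state: 0 = Q C_in − (Q + kV) C_ss, so C_ss = Q C_in/(Q + kV).
C_ss = 20.3·3.33/(20.3 + 0.0991·389) = 67.599/58.850 = 1.1487 mol/L.

1.15 mol/L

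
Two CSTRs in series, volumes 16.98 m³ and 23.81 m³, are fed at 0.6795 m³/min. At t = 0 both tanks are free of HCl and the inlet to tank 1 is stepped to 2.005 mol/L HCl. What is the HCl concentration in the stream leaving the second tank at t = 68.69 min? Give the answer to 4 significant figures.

Species balance on tank i: dCᵢ/dt = (Cᵢ₋₁ − Cᵢ)/τᵢ with τᵢ = Vᵢ/Q.
τ₁ = 16.98/0.6795 = 24.9890 min; τ₂ = 23.81/0.6795 = 35.0405 min.
Solving the cascade with C₁(0)=C₂(0)=0 gives C₂(t) = C_in[1 − (τ₁ e^(−t/τ₁) − τ₂ e^(−t/τ₂))/(τ₁ − τ₂)].
At t = 68.69: e^(−t/τ₁) = 0.0640037, e^(−t/τ₂) = 0.140816.
C₂ = 2.005·[1 − (24.9890·0.0640037 − 35.0405·0.140816)/(-10.0515)] = 2.005·0.668223 = 1.33979 mol/L.

1.340 mol/L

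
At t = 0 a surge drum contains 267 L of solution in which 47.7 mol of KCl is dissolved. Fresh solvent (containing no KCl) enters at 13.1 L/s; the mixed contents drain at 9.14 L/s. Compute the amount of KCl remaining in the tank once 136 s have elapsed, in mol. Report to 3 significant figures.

Let m(t) be the amount of KCl. Volume: V(t) = V₀ + (Q_in − Q_out) t = 267 + 3.9600 t; V(136) = 805.56 L.
No KCl enters, so dm/dt = −Q_out · (m/V).
Separate: dm/m = −Q_out dt/V(t) ⇒ ln(m/m₀) = −(Q_out/(Q_in−Q_out)) ln(V/V₀).
m = m₀ (V₀/V)^(Q_out/(Q_in−Q_out)) = 47.7 × (267/805.56)^(2.3081) = 3.7290 mol.

3.73 mol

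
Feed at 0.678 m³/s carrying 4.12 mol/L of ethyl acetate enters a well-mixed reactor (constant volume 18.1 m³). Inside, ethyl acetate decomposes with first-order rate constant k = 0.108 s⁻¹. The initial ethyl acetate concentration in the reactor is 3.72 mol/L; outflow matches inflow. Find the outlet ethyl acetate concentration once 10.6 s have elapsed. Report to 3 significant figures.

1.63 mol/L

V dC/dt = Q(C_in − C) − k V C.
This is linear with rate a = Q/V + k = 0.14546 s⁻¹.
C_ss = Q C_in/(Q + kV) = 1.0610 mol/L; C(t) = C_ss + (C₀ − C_ss) e^(−a t).
C(10.6) = 1.0610 + (2.6590)·e^(−0.14546·10.6) = 1.0610 + (2.6590)·0.21398 = 1.6300 mol/L.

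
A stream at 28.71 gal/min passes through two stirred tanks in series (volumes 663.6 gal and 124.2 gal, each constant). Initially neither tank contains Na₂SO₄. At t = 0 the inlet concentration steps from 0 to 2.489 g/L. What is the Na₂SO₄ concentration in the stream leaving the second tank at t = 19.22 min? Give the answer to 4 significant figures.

Species balance on tank i: dCᵢ/dt = (Cᵢ₋₁ − Cᵢ)/τᵢ with τᵢ = Vᵢ/Q.
τ₁ = 663.6/28.71 = 23.1139 min; τ₂ = 124.2/28.71 = 4.32602 min.
Solving the cascade with C₁(0)=C₂(0)=0 gives C₂(t) = C_in[1 − (τ₁ e^(−t/τ₁) − τ₂ e^(−t/τ₂))/(τ₁ − τ₂)].
At t = 19.22: e^(−t/τ₁) = 0.435381, e^(−t/τ₂) = 0.0117620.
C₂ = 2.489·[1 − (23.1139·0.435381 − 4.32602·0.0117620)/(18.7879)] = 2.489·0.467079 = 1.16256 g/L.

1.163 g/L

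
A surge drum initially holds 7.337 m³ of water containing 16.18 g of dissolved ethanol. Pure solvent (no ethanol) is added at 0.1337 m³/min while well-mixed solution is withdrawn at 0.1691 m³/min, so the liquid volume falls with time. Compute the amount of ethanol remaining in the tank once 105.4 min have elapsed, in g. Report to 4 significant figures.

Total volume: dV/dt = Q_in − Q_out = -0.0354000 m³/min, so V(t) = 7.337 − 0.0354000 t and V(105.4) = 3.60584 m³.
Solute balance: dm/dt = 0 − Q_out C = −Q_out m/V(t).
dm/m = −Q_out dt/(V₀ − 0.0354000 t); integrating gives ln(m/m₀) = −(Q_out/(Q_in−Q_out)) ln(V/V₀).
m = m₀ (V₀/V)^(Q_out/(Q_in−Q_out)) = 16.18 × (7.337/3.60584)^(-4.77684) = 0.543584 g.

0.5436 g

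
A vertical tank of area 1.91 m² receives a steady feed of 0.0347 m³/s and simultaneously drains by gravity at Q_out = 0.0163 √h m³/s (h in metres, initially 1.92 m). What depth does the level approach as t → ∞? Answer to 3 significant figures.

4.53 m

A dh/dt = Q_in − 0.0163 √h. Steady state requires inflow = outflow:
Q_in = 0.0163 √h_ss ⇒ √h_ss = 0.0347/0.0163 = 2.1288.
h_ss = 2.1288² = 4.5319 m. (Since h₀ = 1.92 m < h_ss, the level will rise toward this value.)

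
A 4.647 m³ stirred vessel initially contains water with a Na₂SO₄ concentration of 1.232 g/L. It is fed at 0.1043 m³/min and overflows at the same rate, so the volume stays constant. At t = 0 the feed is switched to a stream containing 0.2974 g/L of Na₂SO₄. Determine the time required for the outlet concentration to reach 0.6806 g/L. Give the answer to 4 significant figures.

39.72 min

Species balance: V dC/dt = Q(C_in − C) ⇒ τ = V/Q = 44.5542 min.
C(t) = C_in + (C₀ − C_in) e^(−t/τ). Set C = 0.6806 and solve for t:
e^(−t/τ) = (C − C_in)/(C₀ − C_in) = (0.6806 − 0.2974)/(1.232 − 0.2974) = 0.410015
t = −τ ln(…) = 44.5542 × 0.891562 = 39.7228 min.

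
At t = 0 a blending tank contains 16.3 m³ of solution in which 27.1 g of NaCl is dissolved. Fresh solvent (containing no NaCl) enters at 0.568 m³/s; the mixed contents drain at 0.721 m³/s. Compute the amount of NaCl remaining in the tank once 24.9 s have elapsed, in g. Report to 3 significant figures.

7.73 g

Total volume: dV/dt = Q_in − Q_out = -0.15300 m³/s, so V(t) = 16.3 − 0.15300 t and V(24.9) = 12.490 m³.
No NaCl enters, so dm/dt = −Q_out · (m/V).
dm/m = −Q_out dt/(V₀ − 0.15300 t); integrating gives ln(m/m₀) = −(Q_out/(Q_in−Q_out)) ln(V/V₀).
m = m₀ (V₀/V)^(Q_out/(Q_in−Q_out)) = 27.1 × (16.3/12.490)^(-4.7124) = 7.7294 g.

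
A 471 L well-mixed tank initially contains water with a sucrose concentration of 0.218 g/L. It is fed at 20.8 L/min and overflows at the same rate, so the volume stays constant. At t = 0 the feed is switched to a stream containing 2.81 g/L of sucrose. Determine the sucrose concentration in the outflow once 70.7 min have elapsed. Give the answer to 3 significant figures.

Accumulation = in − out for the solute gives V dC/dt = Q(C_in − C).
Time constant τ = V/Q = 471/20.8 = 22.644 min.
Solution: C(t) = C_in + (C₀ − C_in) e^(−t/τ).
C(70.7) = 2.81 + (0.218 − 2.81)·e^(−70.7/22.644) = 2.81 + (-2.5920)·0.044060 = 2.6958 g/L.

2.70 g/L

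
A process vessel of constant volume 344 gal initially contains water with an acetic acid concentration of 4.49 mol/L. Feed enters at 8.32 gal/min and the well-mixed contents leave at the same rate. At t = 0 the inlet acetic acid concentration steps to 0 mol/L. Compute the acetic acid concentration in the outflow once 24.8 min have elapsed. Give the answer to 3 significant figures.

2.46 mol/L

Mass balance on the solute (V constant): V dC/dt = Q(C_in − C).
So dC/dt = (C_in − C)/τ with τ = V/Q = 344/8.32 = 41.346 min.
Solution: C(t) = C_in + (C₀ − C_in) e^(−t/τ).
C(24.8) = 0 + (4.49 − 0)·e^(−24.8/41.346) = 0 + (4.4900)·0.54891 = 2.4646 mol/L.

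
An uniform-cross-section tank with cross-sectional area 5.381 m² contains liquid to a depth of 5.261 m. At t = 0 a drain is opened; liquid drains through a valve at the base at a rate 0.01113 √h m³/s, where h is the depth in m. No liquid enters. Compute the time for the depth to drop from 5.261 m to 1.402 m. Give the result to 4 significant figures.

1073 s

A dh/dt = −Q_out = −0.01113 √h.
Separate and integrate: 2(√h − √h₀) = −(0.01113/A) t.
t = 2A(√h₀ − √h)/0.01113 = 2·5.381·(√5.261 − √1.402)/0.01113
  = 10.7620 × (2.29369 − 1.18406) / 0.01113 = 1072.94 s.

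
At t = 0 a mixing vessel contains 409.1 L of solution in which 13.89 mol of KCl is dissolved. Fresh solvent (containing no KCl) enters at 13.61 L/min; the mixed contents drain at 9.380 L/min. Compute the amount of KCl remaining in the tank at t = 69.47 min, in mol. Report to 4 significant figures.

Total volume: dV/dt = Q_in − Q_out = 4.23000 L/min, so V(t) = 409.1 + 4.23000 t and V(69.47) = 702.958 L.
No KCl enters, so dm/dt = −Q_out · (m/V).
Separate: dm/m = −Q_out dt/V(t) ⇒ ln(m/m₀) = −(Q_out/(Q_in−Q_out)) ln(V/V₀).
m = m₀ (V₀/V)^(Q_out/(Q_in−Q_out)) = 13.89 × (409.1/702.958)^(2.21749) = 4.18186 mol.

4.182 mol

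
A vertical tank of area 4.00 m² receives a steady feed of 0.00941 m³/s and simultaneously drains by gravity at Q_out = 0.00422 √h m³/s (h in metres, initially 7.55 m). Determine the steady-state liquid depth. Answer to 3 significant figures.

Unsteady balance on liquid volume: A dh/dt = Q_in − 0.00422 √h. At steady state dh/dt = 0:
Q_in = 0.00422 √h_ss ⇒ √h_ss = 0.00941/0.00422 = 2.2299.
h_ss = 2.2299² = 4.9723 m. (Since h₀ = 7.55 m > h_ss, the level will fall toward this value.)

4.97 m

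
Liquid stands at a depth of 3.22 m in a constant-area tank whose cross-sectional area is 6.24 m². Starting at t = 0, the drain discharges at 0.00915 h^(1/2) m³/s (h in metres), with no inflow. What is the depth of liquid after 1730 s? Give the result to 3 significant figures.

0.277 m

Mass balance (ρ constant): A dh/dt = −0.00915 √h.
This is separable: 2 d(√h)/dt = −0.00915/A, so √h = √h₀ − (0.00915/(2A)) t.
√h = √3.22 − 0.00915·1730/(2·6.24) = 1.7944 − 1.2684 = 0.52605.
h = 0.52605² = 0.27672 m.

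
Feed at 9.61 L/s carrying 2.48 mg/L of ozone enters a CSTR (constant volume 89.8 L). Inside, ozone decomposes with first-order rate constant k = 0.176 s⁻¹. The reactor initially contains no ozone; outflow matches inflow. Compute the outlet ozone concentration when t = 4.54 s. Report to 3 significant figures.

Species balance: V dC/dt = Q C_in − Q C − k V C.
dC/dt = (Q/V) C_in − (Q/V + k) C; effective rate a = Q/V + k = 0.10702 + 0.176 = 0.28302 s⁻¹.
C_ss = Q C_in/(Q + kV) = 0.93775 mg/L; C(t) = C_ss + (C₀ − C_ss) e^(−a t).
C(4.54) = 0.93775 + (-0.93775)·e^(−0.28302·4.54) = 0.93775 + (-0.93775)·0.27668 = 0.67829 mg/L.

0.678 mg/L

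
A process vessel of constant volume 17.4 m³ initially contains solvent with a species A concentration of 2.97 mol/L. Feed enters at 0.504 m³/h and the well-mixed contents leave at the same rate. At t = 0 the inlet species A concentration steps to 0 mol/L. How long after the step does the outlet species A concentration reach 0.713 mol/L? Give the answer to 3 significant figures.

Species balance: V dC/dt = Q(C_in − C) ⇒ τ = V/Q = 34.524 h.
C(t) = C_in + (C₀ − C_in) e^(−t/τ). Set C = 0.713 and solve for t:
e^(−t/τ) = (C − C_in)/(C₀ − C_in) = (0.713 − 0)/(2.97 − 0) = 0.24007
t = −τ ln(…) = 34.524 × 1.4268 = 49.260 h.

49.3 h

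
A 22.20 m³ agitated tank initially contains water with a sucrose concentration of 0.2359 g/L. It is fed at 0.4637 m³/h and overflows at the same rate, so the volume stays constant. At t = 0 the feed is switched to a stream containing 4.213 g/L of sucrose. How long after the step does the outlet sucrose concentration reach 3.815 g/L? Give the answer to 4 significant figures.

110.2 h

Species balance: V dC/dt = Q(C_in − C) ⇒ τ = V/Q = 47.8758 h.
C(t) = C_in + (C₀ − C_in) e^(−t/τ). Set C = 3.815 and solve for t:
e^(−t/τ) = (C − C_in)/(C₀ − C_in) = (3.815 − 4.213)/(0.2359 − 4.213) = 0.100073
t = −τ ln(…) = 47.8758 × 2.30186 = 110.203 h.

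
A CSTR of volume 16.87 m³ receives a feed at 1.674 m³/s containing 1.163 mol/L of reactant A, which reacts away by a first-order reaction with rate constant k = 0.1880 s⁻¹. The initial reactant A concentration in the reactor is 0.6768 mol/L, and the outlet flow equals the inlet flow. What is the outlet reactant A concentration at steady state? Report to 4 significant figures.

V dC/dt = Q(C_in − C) − k V C.
At steady state: 0 = Q C_in − (Q + kV) C_ss, so C_ss = Q C_in/(Q + kV).
C_ss = 1.674·1.163/(1.674 + 0.1880·16.87) = 1.94686/4.84556 = 0.401783 mol/L.

0.4018 mol/L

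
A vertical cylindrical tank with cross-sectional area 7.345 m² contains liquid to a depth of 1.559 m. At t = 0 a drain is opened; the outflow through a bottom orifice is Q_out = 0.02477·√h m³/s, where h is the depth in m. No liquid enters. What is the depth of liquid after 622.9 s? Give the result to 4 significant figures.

With no inflow, A dh/dt = −0.02477 √h.
∫ h^(−1/2) dh = −(0.02477/A) ∫ dt, giving 2√h = 2√h₀ − (0.02477/A) t.
√h = √1.559 − 0.02477·622.9/(2·7.345) = 1.24860 − 1.05032 = 0.198277.
h = 0.198277² = 0.0393138 m.

0.03931 m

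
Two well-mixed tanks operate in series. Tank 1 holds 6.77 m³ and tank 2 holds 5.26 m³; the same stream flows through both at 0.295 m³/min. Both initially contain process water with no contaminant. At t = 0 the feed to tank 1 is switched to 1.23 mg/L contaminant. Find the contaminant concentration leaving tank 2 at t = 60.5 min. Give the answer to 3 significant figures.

Time constants: τᵢ = Vᵢ/Q for each well-mixed tank.
τ₁ = 6.77/0.295 = 22.949 min; τ₂ = 5.26/0.295 = 17.831 min.
Tank 1: C₁ = C_in(1 − e^(−t/τ₁)). Tank 2 (τ₁ ≠ τ₂): C₂ = C_in[1 − (τ₁ e^(−t/τ₁) − τ₂ e^(−t/τ₂))/(τ₁ − τ₂)].
At t = 60.5: e^(−t/τ₁) = 0.071628, e^(−t/τ₂) = 0.033606.
C₂ = 1.23·[1 − (22.949·0.071628 − 17.831·0.033606)/(5.1186)] = 1.23·0.79592 = 0.97898 mg/L.

0.979 mg/L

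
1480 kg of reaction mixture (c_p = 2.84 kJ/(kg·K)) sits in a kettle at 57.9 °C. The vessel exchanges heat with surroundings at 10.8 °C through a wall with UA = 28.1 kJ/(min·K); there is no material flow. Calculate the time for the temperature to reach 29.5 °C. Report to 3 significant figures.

M c_p dT/dt = −UA(T − T_amb).
τ = M c_p/UA = 149.58 min; T_ss = T_amb = 10.800 °C.
T(t) = T_ss + (T₀ − T_ss)e^(−t/τ); set T = 29.5:
t = −τ ln[(T − T_ss)/(T₀ − T_ss)] = −149.58 · ln(0.39703) = 138.17 min.

138 min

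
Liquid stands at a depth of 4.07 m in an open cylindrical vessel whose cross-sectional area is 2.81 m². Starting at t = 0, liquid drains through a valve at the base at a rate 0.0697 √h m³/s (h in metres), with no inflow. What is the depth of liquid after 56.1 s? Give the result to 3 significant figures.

1.75 m

A dh/dt = −Q_out = −0.0697 √h.
∫ h^(−1/2) dh = −(0.0697/A) ∫ dt, giving 2√h = 2√h₀ − (0.0697/A) t.
√h = √4.07 − 0.0697·56.1/(2·2.81) = 2.0174 − 0.69576 = 1.3217.
h = 1.3217² = 1.7468 m.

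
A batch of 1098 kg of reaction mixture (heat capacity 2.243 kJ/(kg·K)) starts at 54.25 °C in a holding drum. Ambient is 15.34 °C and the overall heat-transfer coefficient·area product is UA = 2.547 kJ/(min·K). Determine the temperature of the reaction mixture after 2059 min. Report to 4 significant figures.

19.97 °C

Energy balance: M c_p dT/dt = −UA(T − T_amb).
dT/dt = (T_ss − T)/τ with T_ss = T_amb = 15.3400 °C, τ = M c_p/UA = 1098·2.243/2.547 = 966.947 min.
This is linear first-order; T(t) = T_ss + (T₀ − T_ss) e^(−t/τ).
T(2059) = 15.3400 + (38.9100)·0.118911 = 19.9668 °C.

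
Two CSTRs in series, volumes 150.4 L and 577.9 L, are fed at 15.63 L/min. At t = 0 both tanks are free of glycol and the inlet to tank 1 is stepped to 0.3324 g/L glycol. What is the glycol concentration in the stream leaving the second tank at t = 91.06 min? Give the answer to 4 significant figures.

Species balance on tank i: dCᵢ/dt = (Cᵢ₋₁ − Cᵢ)/τᵢ with τᵢ = Vᵢ/Q.
τ₁ = 150.4/15.63 = 9.62252 min; τ₂ = 577.9/15.63 = 36.9738 min.
Solving the cascade with C₁(0)=C₂(0)=0 gives C₂(t) = C_in[1 − (τ₁ e^(−t/τ₁) − τ₂ e^(−t/τ₂))/(τ₁ − τ₂)].
At t = 91.06: e^(−t/τ₁) = 7.76564e-05, e^(−t/τ₂) = 0.0851938.
C₂ = 0.3324·[1 − (9.62252·7.76564e-05 − 36.9738·0.0851938)/(-27.3512)] = 0.3324·0.884861 = 0.294128 g/L.

0.2941 g/L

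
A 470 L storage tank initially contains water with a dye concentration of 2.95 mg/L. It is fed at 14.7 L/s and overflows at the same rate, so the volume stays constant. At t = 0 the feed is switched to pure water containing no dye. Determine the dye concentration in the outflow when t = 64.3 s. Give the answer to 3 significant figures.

Transient balance on the dissolved component: V dC/dt = Q(C_in − C).
So dC/dt = (C_in − C)/τ with τ = V/Q = 470/14.7 = 31.973 s.
C approaches C_in exponentially: C(t) = C_in + (C₀ − C_in) e^(−t/τ).
C(64.3) = 0 + (2.95 − 0)·e^(−64.3/31.973) = 0 + (2.9500)·0.13384 = 0.39484 mg/L.

0.395 mg/L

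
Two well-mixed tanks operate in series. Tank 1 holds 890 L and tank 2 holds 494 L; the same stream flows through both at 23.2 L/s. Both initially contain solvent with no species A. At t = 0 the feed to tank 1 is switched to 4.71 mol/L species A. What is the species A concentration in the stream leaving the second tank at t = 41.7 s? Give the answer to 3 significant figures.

1.97 mol/L

Species balance on tank i: dCᵢ/dt = (Cᵢ₋₁ − Cᵢ)/τᵢ with τᵢ = Vᵢ/Q.
τ₁ = 890/23.2 = 38.362 s; τ₂ = 494/23.2 = 21.293 s.
Solving the cascade with C₁(0)=C₂(0)=0 gives C₂(t) = C_in[1 − (τ₁ e^(−t/τ₁) − τ₂ e^(−t/τ₂))/(τ₁ − τ₂)].
At t = 41.7: e^(−t/τ₁) = 0.33722, e^(−t/τ₂) = 0.14109.
C₂ = 4.71·[1 − (38.362·0.33722 − 21.293·0.14109)/(17.069)] = 4.71·0.41810 = 1.9693 mol/L.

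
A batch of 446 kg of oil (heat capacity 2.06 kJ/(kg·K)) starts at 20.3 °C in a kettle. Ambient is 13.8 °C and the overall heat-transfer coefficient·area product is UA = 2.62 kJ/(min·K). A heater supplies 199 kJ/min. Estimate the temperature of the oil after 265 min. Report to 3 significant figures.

57.1 °C

Lumped-capacitance energy balance: M c_p dT/dt = UA(T_amb − T) + Q̇.
dT/dt = (T_ss − T)/τ with T_ss = T_amb + Q̇/UA = 13.8 + 199/2.62 = 89.754 °C, τ = M c_p/UA = 446·2.06/2.62 = 350.67 min.
This is linear first-order; T(t) = T_ss + (T₀ − T_ss) e^(−t/τ).
T(265) = 89.754 + (-69.454)·0.46969 = 57.133 °C.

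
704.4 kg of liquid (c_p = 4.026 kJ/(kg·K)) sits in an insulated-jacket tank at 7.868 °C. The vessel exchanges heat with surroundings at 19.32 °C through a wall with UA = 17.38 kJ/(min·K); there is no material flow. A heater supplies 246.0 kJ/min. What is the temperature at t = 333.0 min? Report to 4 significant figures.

30.15 °C

Lumped-capacitance energy balance: M c_p dT/dt = UA(T_amb − T) + Q̇.
dT/dt = (T_ss − T)/τ with T_ss = T_amb + Q̇/UA = 19.32 + 246.0/17.38 = 33.4742 °C, τ = M c_p/UA = 704.4·4.026/17.38 = 163.171 min.
T approaches T_ss exponentially: T(t) = T_ss + (T₀ − T_ss) e^(−t/τ).
T(333.0) = 33.4742 + (-25.6062)·0.129924 = 30.1473 °C.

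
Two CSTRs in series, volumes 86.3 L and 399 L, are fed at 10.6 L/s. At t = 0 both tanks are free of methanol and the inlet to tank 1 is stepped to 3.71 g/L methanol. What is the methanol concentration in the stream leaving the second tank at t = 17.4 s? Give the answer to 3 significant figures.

Time constants: τᵢ = Vᵢ/Q for each well-mixed tank.
τ₁ = 86.3/10.6 = 8.1415 s; τ₂ = 399/10.6 = 37.642 s.
Solving the cascade with C₁(0)=C₂(0)=0 gives C₂(t) = C_in[1 − (τ₁ e^(−t/τ₁) − τ₂ e^(−t/τ₂))/(τ₁ − τ₂)].
At t = 17.4: e^(−t/τ₁) = 0.11799, e^(−t/τ₂) = 0.62986.
C₂ = 3.71·[1 − (8.1415·0.11799 − 37.642·0.62986)/(-29.500)] = 3.71·0.22887 = 0.84911 g/L.

0.849 g/L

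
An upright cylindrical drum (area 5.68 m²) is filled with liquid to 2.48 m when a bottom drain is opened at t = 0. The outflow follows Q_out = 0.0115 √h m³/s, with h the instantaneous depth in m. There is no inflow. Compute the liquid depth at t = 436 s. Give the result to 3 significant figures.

1.28 m

With no inflow, A dh/dt = −0.0115 √h.
∫ h^(−1/2) dh = −(0.0115/A) ∫ dt, giving 2√h = 2√h₀ − (0.0115/A) t.
√h = √2.48 − 0.0115·436/(2·5.68) = 1.5748 − 0.44137 = 1.1334.
h = 1.1334² = 1.2847 m.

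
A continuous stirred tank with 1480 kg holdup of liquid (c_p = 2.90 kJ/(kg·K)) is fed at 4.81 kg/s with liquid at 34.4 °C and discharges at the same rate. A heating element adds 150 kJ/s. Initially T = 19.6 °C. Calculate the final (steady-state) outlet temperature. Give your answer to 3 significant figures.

Unsteady energy balance on the tank contents: M c_p dT/dt = ṁ c_p (T_in − T) + 150.
At steady state dT/dt = 0 ⇒ T_ss = T_in + Q̇/(ṁ c_p) = 34.4 + 150/(4.81·2.90) = 45.153 °C.

45.2 °C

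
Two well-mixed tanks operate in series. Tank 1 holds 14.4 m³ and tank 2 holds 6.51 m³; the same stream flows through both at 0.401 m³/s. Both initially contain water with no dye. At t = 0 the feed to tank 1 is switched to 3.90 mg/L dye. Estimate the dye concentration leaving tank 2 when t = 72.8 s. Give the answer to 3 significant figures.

Time constants: τᵢ = Vᵢ/Q for each well-mixed tank.
τ₁ = 14.4/0.401 = 35.910 s; τ₂ = 6.51/0.401 = 16.234 s.
Solving the cascade with C₁(0)=C₂(0)=0 gives C₂(t) = C_in[1 − (τ₁ e^(−t/τ₁) − τ₂ e^(−t/τ₂))/(τ₁ − τ₂)].
At t = 72.8: e^(−t/τ₁) = 0.13169, e^(−t/τ₂) = 0.011285.
C₂ = 3.90·[1 − (35.910·0.13169 − 16.234·0.011285)/(19.676)] = 3.90·0.76896 = 2.9989 mg/L.

3.00 mg/L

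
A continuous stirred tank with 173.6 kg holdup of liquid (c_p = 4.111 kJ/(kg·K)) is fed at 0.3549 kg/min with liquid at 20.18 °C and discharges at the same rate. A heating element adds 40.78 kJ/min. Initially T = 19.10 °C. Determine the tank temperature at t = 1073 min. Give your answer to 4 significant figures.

44.89 °C

Unsteady energy balance on the tank contents: M c_p dT/dt = ṁ c_p (T_in − T) + 40.78.
Rearrange: dT/dt = (T_ss − T)/τ with τ = M/ṁ = 489.152 min and T_ss = T_in + Q̇/(ṁ c_p) = 48.1308 °C.
This is linear first-order; T(t) = T_ss + (T₀ − T_ss) e^(−t/τ).
T(1073) = 48.1308 + (-29.0308)·e^(−1073/489.152) = 48.1308 + (-29.0308)·0.111515 = 44.8934 °C.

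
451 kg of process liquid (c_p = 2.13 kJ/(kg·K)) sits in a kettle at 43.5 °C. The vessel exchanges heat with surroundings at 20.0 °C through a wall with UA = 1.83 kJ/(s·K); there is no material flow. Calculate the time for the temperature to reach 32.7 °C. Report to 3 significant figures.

Lumped-capacitance energy balance: M c_p dT/dt = UA(T_amb − T).
τ = M c_p/UA = 524.93 s; T_ss = T_amb = 20.000 °C.
T(t) = T_ss + (T₀ − T_ss)e^(−t/τ); set T = 32.7:
t = −τ ln[(T − T_ss)/(T₀ − T_ss)] = −524.93 · ln(0.54043) = 323.04 s.

323 s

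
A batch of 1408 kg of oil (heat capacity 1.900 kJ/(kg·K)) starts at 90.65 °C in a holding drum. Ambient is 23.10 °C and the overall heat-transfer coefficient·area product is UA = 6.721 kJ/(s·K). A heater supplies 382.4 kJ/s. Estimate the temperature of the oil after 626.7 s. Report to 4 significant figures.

82.20 °C

Lumped-capacitance energy balance: M c_p dT/dt = UA(T_amb − T) + Q̇.
dT/dt = (T_ss − T)/τ with T_ss = T_amb + Q̇/UA = 23.10 + 382.4/6.721 = 79.9963 °C, τ = M c_p/UA = 1408·1.900/6.721 = 398.036 s.
Integrating: T(t) = T_ss + (T₀ − T_ss) e^(−t/τ).
T(626.7) = 79.9963 + (10.6537)·0.207115 = 82.2028 °C.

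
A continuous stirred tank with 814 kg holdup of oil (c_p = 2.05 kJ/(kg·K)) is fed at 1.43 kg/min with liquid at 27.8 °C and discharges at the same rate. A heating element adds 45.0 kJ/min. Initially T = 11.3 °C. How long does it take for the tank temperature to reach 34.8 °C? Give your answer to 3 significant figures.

762 min

Energy balance: M c_p dT/dt = ṁ c_p (T_in − T) + 45.0.
τ = M/ṁ = 569.23 min; T_ss = T_in + Q̇/(ṁ c_p) = 43.151 °C.
T(t) = T_ss + (T₀ − T_ss) e^(−t/τ). Set T = 34.8:
e^(−t/τ) = (34.8 − 43.151)/(11.3 − 43.151) = 0.26218
t = −569.23 · ln(0.26218) = 762.05 min.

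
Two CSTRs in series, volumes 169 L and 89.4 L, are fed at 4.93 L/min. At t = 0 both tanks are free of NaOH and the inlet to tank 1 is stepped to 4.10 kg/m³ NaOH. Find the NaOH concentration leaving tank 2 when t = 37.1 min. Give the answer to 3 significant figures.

Each tank obeys Vᵢ dCᵢ/dt = Q(Cᵢ₋₁ − Cᵢ), so τᵢ = Vᵢ/Q.
τ₁ = 169/4.93 = 34.280 min; τ₂ = 89.4/4.93 = 18.134 min.
Tank 1: C₁ = C_in(1 − e^(−t/τ₁)). Tank 2 (τ₁ ≠ τ₂): C₂ = C_in[1 − (τ₁ e^(−t/τ₁) − τ₂ e^(−t/τ₂))/(τ₁ − τ₂)].
At t = 37.1: e^(−t/τ₁) = 0.33883, e^(−t/τ₂) = 0.12926.
C₂ = 4.10·[1 − (34.280·0.33883 − 18.134·0.12926)/(16.146)] = 4.10·0.42581 = 1.7458 kg/m³.

1.75 kg/m³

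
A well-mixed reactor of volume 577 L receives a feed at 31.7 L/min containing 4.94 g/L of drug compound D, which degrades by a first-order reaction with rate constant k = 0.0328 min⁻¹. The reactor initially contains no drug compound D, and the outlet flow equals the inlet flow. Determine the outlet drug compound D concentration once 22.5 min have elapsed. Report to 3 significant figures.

2.66 g/L

Accumulation = in − out − consumed: V dC/dt = Q C_in − Q C − k V C.
This is linear with rate a = Q/V + k = 0.087739 min⁻¹.
C_ss = Q C_in/(Q + kV) = 3.0933 g/L; C(t) = C_ss + (C₀ − C_ss) e^(−a t).
C(22.5) = 3.0933 + (-3.0933)·e^(−0.087739·22.5) = 3.0933 + (-3.0933)·0.13888 = 2.6637 g/L.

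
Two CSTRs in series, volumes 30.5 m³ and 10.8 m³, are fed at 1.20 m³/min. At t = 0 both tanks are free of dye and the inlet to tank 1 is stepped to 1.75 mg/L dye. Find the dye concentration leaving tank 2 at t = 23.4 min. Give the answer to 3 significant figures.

Time constants: τᵢ = Vᵢ/Q for each well-mixed tank.
τ₁ = 30.5/1.20 = 25.417 min; τ₂ = 10.8/1.20 = 9.0000 min.
Solving the cascade with C₁(0)=C₂(0)=0 gives C₂(t) = C_in[1 − (τ₁ e^(−t/τ₁) − τ₂ e^(−t/τ₂))/(τ₁ − τ₂)].
At t = 23.4: e^(−t/τ₁) = 0.39826, e^(−t/τ₂) = 0.074274.
C₂ = 1.75·[1 − (25.417·0.39826 − 9.0000·0.074274)/(16.417)] = 1.75·0.42413 = 0.74222 mg/L.

0.742 mg/L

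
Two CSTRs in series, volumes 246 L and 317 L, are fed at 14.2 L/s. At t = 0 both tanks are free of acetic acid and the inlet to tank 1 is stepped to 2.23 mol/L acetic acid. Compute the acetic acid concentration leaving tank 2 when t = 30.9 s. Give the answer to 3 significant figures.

1.03 mol/L

Each tank obeys Vᵢ dCᵢ/dt = Q(Cᵢ₋₁ − Cᵢ), so τᵢ = Vᵢ/Q.
τ₁ = 246/14.2 = 17.324 s; τ₂ = 317/14.2 = 22.324 s.
Solving the cascade with C₁(0)=C₂(0)=0 gives C₂(t) = C_in[1 − (τ₁ e^(−t/τ₁) − τ₂ e^(−t/τ₂))/(τ₁ − τ₂)].
At t = 30.9: e^(−t/τ₁) = 0.16802, e^(−t/τ₂) = 0.25053.
C₂ = 2.23·[1 − (17.324·0.16802 − 22.324·0.25053)/(-5.0000)] = 2.23·0.46358 = 1.0338 mol/L.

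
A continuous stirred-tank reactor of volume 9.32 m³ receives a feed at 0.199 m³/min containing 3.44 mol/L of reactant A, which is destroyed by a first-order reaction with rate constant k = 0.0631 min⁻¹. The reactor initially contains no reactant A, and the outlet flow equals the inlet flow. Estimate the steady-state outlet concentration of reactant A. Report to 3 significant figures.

V dC/dt = Q(C_in − C) − k V C.
Steady state (dC/dt = 0): C_ss = Q C_in/(Q + kV) = C_in/(1 + kV/Q).
C_ss = 0.199·3.44/(0.199 + 0.0631·9.32) = 0.68456/0.78709 = 0.86973 mol/L.

0.870 mol/L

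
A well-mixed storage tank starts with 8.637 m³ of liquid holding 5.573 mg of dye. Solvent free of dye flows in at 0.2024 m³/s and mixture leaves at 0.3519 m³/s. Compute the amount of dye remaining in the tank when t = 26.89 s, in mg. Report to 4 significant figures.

1.276 mg

Let m(t) be the amount of dye. Volume: V(t) = V₀ + (Q_in − Q_out) t = 8.637 − 0.149500 t; V(26.89) = 4.61695 m³.
Solute balance: dm/dt = 0 − Q_out C = −Q_out m/V(t).
dm/m = −Q_out dt/(V₀ − 0.149500 t); integrating gives ln(m/m₀) = −(Q_out/(Q_in−Q_out)) ln(V/V₀).
m = m₀ (V₀/V)^(Q_out/(Q_in−Q_out)) = 5.573 × (8.637/4.61695)^(-2.35385) = 1.27592 mg.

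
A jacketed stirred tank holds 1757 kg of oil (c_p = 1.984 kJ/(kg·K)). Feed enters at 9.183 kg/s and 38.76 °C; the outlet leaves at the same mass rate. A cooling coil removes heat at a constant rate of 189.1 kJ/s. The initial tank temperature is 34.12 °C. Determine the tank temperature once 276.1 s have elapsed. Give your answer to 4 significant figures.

Energy balance: M c_p dT/dt = ṁ c_p (T_in − T) − 189.1.
Rearrange: dT/dt = (T_ss − T)/τ with τ = M/ṁ = 191.332 s and T_ss = T_in − Q̇/(ṁ c_p) = 28.3808 °C.
Integrating: T(t) = T_ss + (T₀ − T_ss) e^(−t/τ).
T(276.1) = 28.3808 + (5.73923)·e^(−276.1/191.332) = 28.3808 + (5.73923)·0.236208 = 29.7364 °C.

29.74 °C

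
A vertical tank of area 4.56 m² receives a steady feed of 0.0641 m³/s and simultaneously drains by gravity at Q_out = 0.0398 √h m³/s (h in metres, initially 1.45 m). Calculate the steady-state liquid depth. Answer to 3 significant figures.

A dh/dt = Q_in − 0.0398 √h. Steady state requires inflow = outflow:
Q_in = 0.0398 √h_ss ⇒ √h_ss = 0.0641/0.0398 = 1.6106.
h_ss = 1.6106² = 2.5939 m. (Since h₀ = 1.45 m < h_ss, the level will rise toward this value.)

2.59 m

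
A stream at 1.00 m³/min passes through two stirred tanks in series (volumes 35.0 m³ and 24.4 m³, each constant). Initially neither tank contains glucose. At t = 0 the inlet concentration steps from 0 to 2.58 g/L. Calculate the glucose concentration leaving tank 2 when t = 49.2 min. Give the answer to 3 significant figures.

1.28 g/L

Time constants: τᵢ = Vᵢ/Q for each well-mixed tank.
τ₁ = 35.0/1.00 = 35.000 min; τ₂ = 24.4/1.00 = 24.400 min.
Solving the cascade with C₁(0)=C₂(0)=0 gives C₂(t) = C_in[1 − (τ₁ e^(−t/τ₁) − τ₂ e^(−t/τ₂))/(τ₁ − τ₂)].
At t = 49.2: e^(−t/τ₁) = 0.24519, e^(−t/τ₂) = 0.13313.
C₂ = 2.58·[1 − (35.000·0.24519 − 24.400·0.13313)/(10.600)] = 2.58·0.49687 = 1.2819 g/L.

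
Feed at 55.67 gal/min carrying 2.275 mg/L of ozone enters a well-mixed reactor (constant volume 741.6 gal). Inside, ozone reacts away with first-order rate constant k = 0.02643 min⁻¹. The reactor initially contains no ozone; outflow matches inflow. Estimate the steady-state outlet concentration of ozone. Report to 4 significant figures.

1.683 mg/L

V dC/dt = Q(C_in − C) − k V C.
At steady state: 0 = Q C_in − (Q + kV) C_ss, so C_ss = Q C_in/(Q + kV).
C_ss = 55.67·2.275/(55.67 + 0.02643·741.6) = 126.649/75.2705 = 1.68259 mg/L.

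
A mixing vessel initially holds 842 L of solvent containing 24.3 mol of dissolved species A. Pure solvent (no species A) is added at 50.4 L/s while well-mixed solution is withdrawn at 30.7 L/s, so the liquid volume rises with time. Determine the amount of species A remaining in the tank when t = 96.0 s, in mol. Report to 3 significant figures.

Let m(t) be the amount of species A. Volume: V(t) = V₀ + (Q_in − Q_out) t = 842 + 19.700 t; V(96.0) = 2733.2 L.
Solute balance: dm/dt = 0 − Q_out C = −Q_out m/V(t).
Separate: dm/m = −Q_out dt/V(t) ⇒ ln(m/m₀) = −(Q_out/(Q_in−Q_out)) ln(V/V₀).
m = m₀ (V₀/V)^(Q_out/(Q_in−Q_out)) = 24.3 × (842/2733.2)^(1.5584) = 3.8790 mol.

3.88 mol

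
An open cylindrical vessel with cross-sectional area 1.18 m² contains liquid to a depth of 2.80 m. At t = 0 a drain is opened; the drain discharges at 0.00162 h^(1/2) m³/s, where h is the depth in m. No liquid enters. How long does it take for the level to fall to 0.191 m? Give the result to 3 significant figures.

With no inflow, A dh/dt = −0.00162 √h.
Separate and integrate: 2(√h − √h₀) = −(0.00162/A) t.
t = 2A(√h₀ − √h)/0.00162 = 2·1.18·(√2.80 − √0.191)/0.00162
  = 2.3600 × (1.6733 − 0.43704) / 0.00162 = 1801.0 s.

1800 s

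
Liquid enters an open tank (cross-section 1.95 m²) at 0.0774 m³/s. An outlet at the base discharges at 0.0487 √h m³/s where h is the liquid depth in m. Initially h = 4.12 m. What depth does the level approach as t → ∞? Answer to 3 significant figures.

2.53 m

A dh/dt = Q_in − 0.0487 √h. Steady state requires inflow = outflow:
Q_in = 0.0487 √h_ss ⇒ √h_ss = 0.0774/0.0487 = 1.5893.
h_ss = 1.5893² = 2.5259 m. (Since h₀ = 4.12 m > h_ss, the level will fall toward this value.)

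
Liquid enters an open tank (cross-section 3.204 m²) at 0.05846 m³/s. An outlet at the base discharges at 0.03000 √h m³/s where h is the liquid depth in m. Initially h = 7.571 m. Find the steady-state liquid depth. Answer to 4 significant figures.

A dh/dt = Q_in − 0.03000 √h. Steady state requires inflow = outflow:
Q_in = 0.03000 √h_ss ⇒ √h_ss = 0.05846/0.03000 = 1.94867.
h_ss = 1.94867² = 3.79730 m. (Since h₀ = 7.571 m > h_ss, the level will fall toward this value.)

3.797 m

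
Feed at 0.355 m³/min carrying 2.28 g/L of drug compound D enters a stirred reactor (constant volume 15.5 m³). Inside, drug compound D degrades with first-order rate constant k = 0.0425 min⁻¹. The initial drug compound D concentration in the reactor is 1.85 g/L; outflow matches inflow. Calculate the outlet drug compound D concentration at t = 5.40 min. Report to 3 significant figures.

V dC/dt = Q(C_in − C) − k V C.
dC/dt = (Q/V) C_in − (Q/V + k) C; effective rate a = Q/V + k = 0.022903 + 0.0425 = 0.065403 min⁻¹.
C_ss = Q C_in/(Q + kV) = 0.79842 g/L; C(t) = C_ss + (C₀ − C_ss) e^(−a t).
C(5.40) = 0.79842 + (1.0516)·e^(−0.065403·5.40) = 0.79842 + (1.0516)·0.70245 = 1.5371 g/L.

1.54 g/L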